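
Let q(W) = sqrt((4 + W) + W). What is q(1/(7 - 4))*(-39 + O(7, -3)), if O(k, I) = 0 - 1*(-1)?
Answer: -38*sqrt(42)/3 ≈ -82.089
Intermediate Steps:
O(k, I) = 1 (O(k, I) = 0 + 1 = 1)
q(W) = sqrt(4 + 2*W)
q(1/(7 - 4))*(-39 + O(7, -3)) = sqrt(4 + 2/(7 - 4))*(-39 + 1) = sqrt(4 + 2/3)*(-38) = sqrt(14/3)*(-38) = (sqrt(42)/3)*(-38) = -38*sqrt(42)/3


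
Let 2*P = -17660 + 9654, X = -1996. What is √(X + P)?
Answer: I*√5999 ≈ 77.453*I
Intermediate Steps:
P = -4003 (P = (-17660 + 9654)/2 = (½)*(-8006) = -4003)
√(X + P) = √(-1996 - 4003) = √(-5999) = I*√5999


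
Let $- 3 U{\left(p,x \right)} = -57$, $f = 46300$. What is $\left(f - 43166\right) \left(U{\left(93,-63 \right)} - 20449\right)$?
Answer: $-64027620$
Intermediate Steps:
$U{\left(p,x \right)} = 19$ ($U{\left(p,x \right)} = \left(- \frac{1}{3}\right) \left(-57\right) = 19$)
$\left(f - 43166\right) \left(U{\left(93,-63 \right)} - 20449\right) = \left(46300 - 43166\right) \left(19 - 20449\right) = 3134 \left(-20430\right) = -64027620$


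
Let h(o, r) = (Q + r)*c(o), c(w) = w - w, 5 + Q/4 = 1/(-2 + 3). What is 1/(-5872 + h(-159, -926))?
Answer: -1/5872 ≈ -0.00017030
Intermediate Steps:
Q = -16 (Q = -20 + 4/(-2 + 3) = -20 + 4/1 = -20 + 4*1 = -20 + 4 = -16)
c(w) = 0
h(o, r) = 0 (h(o, r) = (-16 + r)*0 = 0)
1/(-5872 + h(-159, -926)) = 1/(-5872 + 0) = 1/(-5872) = -1/5872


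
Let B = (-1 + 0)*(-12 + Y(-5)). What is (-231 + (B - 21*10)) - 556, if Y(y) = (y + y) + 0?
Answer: -975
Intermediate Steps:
Y(y) = 2*y (Y(y) = 2*y + 0 = 2*y)
B = 22 (B = (-1 + 0)*(-12 + 2*(-5)) = -(-12 - 10) = -1*(-22) = 22)
(-231 + (B - 21*10)) - 556 = (-231 + (22 - 21*10)) - 556 = (-231 + (22 - 210)) - 556 = (-231 - 188) - 556 = -419 - 556 = -975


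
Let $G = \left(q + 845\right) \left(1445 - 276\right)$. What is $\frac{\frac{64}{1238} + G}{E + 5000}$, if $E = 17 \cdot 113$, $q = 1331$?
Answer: $\frac{1574577568}{4284099} \approx 367.54$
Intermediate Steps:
$G = 2543744$ ($G = \left(1331 + 845\right) \left(1445 - 276\right) = 2176 \cdot 1169 = 2543744$)
$E = 1921$
$\frac{\frac{64}{1238} + G}{E + 5000} = \frac{\frac{64}{1238} + 2543744}{1921 + 5000} = \frac{64 \cdot \frac{1}{1238} + 2543744}{6921} = \left(\frac{32}{619} + 2543744\right) \frac{1}{6921} = \frac{1574577568}{619} \cdot \frac{1}{6921} = \frac{1574577568}{4284099}$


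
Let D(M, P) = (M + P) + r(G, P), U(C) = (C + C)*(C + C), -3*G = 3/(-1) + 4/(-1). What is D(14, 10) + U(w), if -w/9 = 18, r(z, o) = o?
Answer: 105010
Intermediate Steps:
G = 7/3 (G = -(3/(-1) + 4/(-1))/3 = -(3*(-1) + 4*(-1))/3 = -(-3 - 4)/3 = -⅓*(-7) = 7/3 ≈ 2.3333)
w = -162 (w = -9*18 = -162)
U(C) = 4*C² (U(C) = (2*C)*(2*C) = 4*C²)
D(M, P) = M + 2*P (D(M, P) = (M + P) + P = M + 2*P)
D(14, 10) + U(w) = (14 + 2*10) + 4*(-162)² = (14 + 20) + 4*26244 = 34 + 104976 = 105010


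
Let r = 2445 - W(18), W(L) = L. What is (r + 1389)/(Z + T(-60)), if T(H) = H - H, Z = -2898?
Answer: -212/161 ≈ -1.3168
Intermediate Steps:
T(H) = 0
r = 2427 (r = 2445 - 1*18 = 2445 - 18 = 2427)
(r + 1389)/(Z + T(-60)) = (2427 + 1389)/(-2898 + 0) = 3816/(-2898) = 3816*(-1/2898) = -212/161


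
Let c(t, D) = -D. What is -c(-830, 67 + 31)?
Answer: 98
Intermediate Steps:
-c(-830, 67 + 31) = -(-1)*(67 + 31) = -(-1)*98 = -1*(-98) = 98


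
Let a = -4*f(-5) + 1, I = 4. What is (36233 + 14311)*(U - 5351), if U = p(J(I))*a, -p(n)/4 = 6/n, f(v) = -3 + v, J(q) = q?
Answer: -280468656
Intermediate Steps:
p(n) = -24/n
a = 33 (a = -4*(-3 - 5) + 1 = -4*(-8) + 1 = 32 + 1 = 33)
U = -198 (U = -24/4*33 = -24*¼*33 = -6*33 = -198)
(36233 + 14311)*(U - 5351) = (36233 + 14311)*(-198 - 5351) = 50544*(-5549) = -280468656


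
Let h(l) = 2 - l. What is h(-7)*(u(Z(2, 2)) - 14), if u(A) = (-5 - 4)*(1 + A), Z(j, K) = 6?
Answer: -693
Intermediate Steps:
u(A) = -9 - 9*A (u(A) = -9*(1 + A) = -9 - 9*A)
h(-7)*(u(Z(2, 2)) - 14) = (2 - 1*(-7))*((-9 - 9*6) - 14) = (2 + 7)*((-9 - 54) - 14) = 9*(-63 - 14) = 9*(-77) = -693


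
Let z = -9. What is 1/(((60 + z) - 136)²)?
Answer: 1/7225 ≈ 0.00013841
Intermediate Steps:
1/(((60 + z) - 136)²) = 1/(((60 - 9) - 136)²) = 1/((51 - 136)²) = 1/((-85)²) = 1/7225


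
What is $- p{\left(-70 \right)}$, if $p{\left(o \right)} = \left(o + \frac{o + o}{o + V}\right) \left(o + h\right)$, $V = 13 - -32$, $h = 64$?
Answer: $- \frac{1932}{5} \approx -386.4$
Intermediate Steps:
$V = 45$ ($V = 13 + 32 = 45$)
$p{\left(o \right)} = \left(64 + o\right) \left(o + \frac{2 o}{45 + o}\right)$ ($p{\left(o \right)} = \left(o + \frac{o + o}{o + 45}\right) \left(o + 64\right) = \left(o + \frac{2 o}{45 + o}\right) \left(64 + o\right) = \left(64 + o\right) \left(o + \frac{2 o}{45 + o}\right)$)
$- p{\left(-70 \right)} = - \frac{\left(-70\right) \left(3008 + \left(-70\right)^{2} + 111 \left(-70\right)\right)}{45 - 70} = - \frac{\left(-70\right) \left(3008 + 4900 - 7770\right)}{-25} = - \frac{\left(-70\right) \left(-1\right) 138}{25} = \left(-1\right) \frac{1932}{5} = - \frac{1932}{5}$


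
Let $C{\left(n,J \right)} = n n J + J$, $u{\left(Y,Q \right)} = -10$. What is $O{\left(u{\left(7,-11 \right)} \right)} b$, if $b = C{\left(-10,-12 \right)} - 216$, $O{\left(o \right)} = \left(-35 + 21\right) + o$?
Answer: $34272$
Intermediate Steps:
$C{\left(n,J \right)} = J + J n^{2}$ ($C{\left(n,J \right)} = n^{2} J + J = J n^{2} + J = J + J n^{2}$)
$O{\left(o \right)} = -14 + o$
$b = -1428$ ($b = - 12 \left(1 + \left(-10\right)^{2}\right) - 216 = - 12 \left(1 + 100\right) - 216 = \left(-12\right) 101 - 216 = -1212 - 216 = -1428$)
$O{\left(u{\left(7,-11 \right)} \right)} b = \left(-14 - 10\right) \left(-1428\right) = \left(-24\right) \left(-1428\right) = 34272$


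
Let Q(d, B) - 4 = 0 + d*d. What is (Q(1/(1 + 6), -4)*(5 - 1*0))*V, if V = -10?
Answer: -9850/49 ≈ -201.02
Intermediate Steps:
Q(d, B) = 4 + d² (Q(d, B) = 4 + (0 + d*d) = 4 + (0 + d²) = 4 + d²)
(Q(1/(1 + 6), -4)*(5 - 1*0))*V = ((4 + (1/(1 + 6))²)*(5 - 1*0))*(-10) = ((4 + (1/7)²)*(5 + 0))*(-10) = ((4 + (⅐)²)*5)*(-10) = ((4 + 1/49)*5)*(-10) = ((197/49)*5)*(-10) = (985/49)*(-10) = -9850/49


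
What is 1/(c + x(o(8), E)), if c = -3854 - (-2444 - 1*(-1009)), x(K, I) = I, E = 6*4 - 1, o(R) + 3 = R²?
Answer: -1/2396 ≈ -0.00041736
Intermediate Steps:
o(R) = -3 + R²
E = 23 (E = 24 - 1 = 23)
c = -2419 (c = -3854 - (-2444 + 1009) = -3854 - 1*(-1435) = -3854 + 1435 = -2419)
1/(c + x(o(8), E)) = 1/(-2419 + 23) = 1/(-2396) = -1/2396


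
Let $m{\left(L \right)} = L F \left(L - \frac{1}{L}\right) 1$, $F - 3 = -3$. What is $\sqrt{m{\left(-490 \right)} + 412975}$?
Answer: $5 \sqrt{16519} \approx 642.63$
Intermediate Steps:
$F = 0$ ($F = 3 - 3 = 0$)
$m{\left(L \right)} = 0$ ($m{\left(L \right)} = L 0 \left(L - \frac{1}{L}\right) 1 = 0 \left(L - \frac{1}{L}\right) = 0$)
$\sqrt{m{\left(-490 \right)} + 412975} = \sqrt{0 + 412975} = \sqrt{412975} = 5 \sqrt{16519}$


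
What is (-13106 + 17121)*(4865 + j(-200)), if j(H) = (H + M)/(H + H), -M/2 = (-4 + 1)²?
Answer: 781406527/40 ≈ 1.9535e+7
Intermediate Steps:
M = -18 (M = -2*(-4 + 1)² = -2*(-3)² = -2*9 = -18)
j(H) = (-18 + H)/(2*H) (j(H) = (H - 18)/(H + H) = (-18 + H)/((2*H)) = (-18 + H)*(1/(2*H)) = (-18 + H)/(2*H))
(-13106 + 17121)*(4865 + j(-200)) = (-13106 + 17121)*(4865 + (½)*(-18 - 200)/(-200)) = 4015*(4865 + (½)*(-1/200)*(-218)) = 4015*(4865 + 109/200) = 4015*(973109/200) = 781406527/40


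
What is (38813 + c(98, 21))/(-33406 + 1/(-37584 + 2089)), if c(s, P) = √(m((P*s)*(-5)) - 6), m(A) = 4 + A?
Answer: -1377667435/1185745971 - 70990*I*√2573/1185745971 ≈ -1.1619 - 0.0030369*I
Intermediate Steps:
c(s, P) = √(-2 - 5*P*s) (c(s, P) = √((4 + (P*s)*(-5)) - 6) = √((4 - 5*P*s) - 6) = √(-2 - 5*P*s))
(38813 + c(98, 21))/(-33406 + 1/(-37584 + 2089)) = (38813 + √(-2 - 5*21*98))/(-33406 + 1/(-37584 + 2089)) = (38813 + √(-2 - 10290))/(-33406 + 1/(-35495)) = (38813 + √(-10292))/(-33406 - 1/35495) = (38813 + 2*I*√2573)/(-1185745971/35495) = (38813 + 2*I*√2573)*(-35495/1185745971) = -1377667435/1185745971 - 70990*I*√2573/1185745971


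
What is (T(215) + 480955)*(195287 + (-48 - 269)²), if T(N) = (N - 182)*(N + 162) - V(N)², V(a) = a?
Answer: 132262449696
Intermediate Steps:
T(N) = -N² + (-182 + N)*(162 + N) (T(N) = (N - 182)*(N + 162) - N² = (-182 + N)*(162 + N) - N² = -N² + (-182 + N)*(162 + N))
(T(215) + 480955)*(195287 + (-48 - 269)²) = ((-29484 - 20*215) + 480955)*(195287 + (-48 - 269)²) = ((-29484 - 4300) + 480955)*(195287 + (-317)²) = (-33784 + 480955)*(195287 + 100489) = 447171*295776 = 132262449696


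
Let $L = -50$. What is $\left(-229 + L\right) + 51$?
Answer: $-228$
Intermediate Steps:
$\left(-229 + L\right) + 51 = \left(-229 - 50\right) + 51 = -279 + 51 = -228$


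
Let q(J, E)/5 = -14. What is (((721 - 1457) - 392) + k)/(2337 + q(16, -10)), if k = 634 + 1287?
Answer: 793/2267 ≈ 0.34980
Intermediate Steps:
q(J, E) = -70 (q(J, E) = 5*(-14) = -70)
k = 1921
(((721 - 1457) - 392) + k)/(2337 + q(16, -10)) = (((721 - 1457) - 392) + 1921)/(2337 - 70) = ((-736 - 392) + 1921)/2267 = (-1128 + 1921)*(1/2267) = 793*(1/2267) = 793/2267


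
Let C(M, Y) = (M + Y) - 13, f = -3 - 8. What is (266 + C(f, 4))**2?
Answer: 60516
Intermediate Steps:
f = -11
C(M, Y) = -13 + M + Y
(266 + C(f, 4))**2 = (266 + (-13 - 11 + 4))**2 = (266 - 20)**2 = 246**2 = 60516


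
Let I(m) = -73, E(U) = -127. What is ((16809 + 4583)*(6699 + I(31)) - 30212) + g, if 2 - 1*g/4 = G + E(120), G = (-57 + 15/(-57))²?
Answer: 51153909280/361 ≈ 1.4170e+8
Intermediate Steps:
G = 1183744/361 (G = (-57 + 15*(-1/57))² = (-57 - 5/19)² = (-1088/19)² = 1183744/361 ≈ 3279.1)
g = -4548700/361 (g = 8 - 4*(1183744/361 - 127) = 8 - 4*1137897/361 = 8 - 4551588/361 = -4548700/361 ≈ -12600.)
((16809 + 4583)*(6699 + I(31)) - 30212) + g = ((16809 + 4583)*(6699 - 73) - 30212) - 4548700/361 = (21392*6626 - 30212) - 4548700/361 = (141743392 - 30212) - 4548700/361 = 141713180 - 4548700/361 = 51153909280/361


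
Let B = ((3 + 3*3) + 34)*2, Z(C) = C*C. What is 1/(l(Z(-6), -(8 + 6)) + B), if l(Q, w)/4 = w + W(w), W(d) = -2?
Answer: 1/28 ≈ 0.035714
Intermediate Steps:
Z(C) = C**2
B = 92 (B = ((3 + 9) + 34)*2 = (12 + 34)*2 = 46*2 = 92)
l(Q, w) = -8 + 4*w (l(Q, w) = 4*(w - 2) = 4*(-2 + w) = -8 + 4*w)
1/(l(Z(-6), -(8 + 6)) + B) = 1/((-8 + 4*(-(8 + 6))) + 92) = 1/((-8 + 4*(-1*14)) + 92) = 1/((-8 + 4*(-14)) + 92) = 1/((-8 - 56) + 92) = 1/(-64 + 92) = 1/28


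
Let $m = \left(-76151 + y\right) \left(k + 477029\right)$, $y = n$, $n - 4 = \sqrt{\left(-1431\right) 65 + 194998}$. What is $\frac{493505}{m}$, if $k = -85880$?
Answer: $- \frac{37578925235}{2267985019046274} - \frac{493505 \sqrt{101983}}{2267985019046274} \approx -1.6639 \cdot 10^{-5}$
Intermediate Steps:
$n = 4 + \sqrt{101983}$ ($n = 4 + \sqrt{\left(-1431\right) 65 + 194998} = 4 + \sqrt{-93015 + 194998} = 4 + \sqrt{101983} \approx 323.35$)
$y = 4 + \sqrt{101983} \approx 323.35$
$m = -29784822903 + 391149 \sqrt{101983}$ ($m = \left(-76151 + \left(4 + \sqrt{101983}\right)\right) \left(-85880 + 477029\right) = \left(-76147 + \sqrt{101983}\right) 391149 = -29784822903 + 391149 \sqrt{101983} \approx -2.966 \cdot 10^{10}$)
$\frac{493505}{m} = \frac{493505}{-29784822903 + 391149 \sqrt{101983}}$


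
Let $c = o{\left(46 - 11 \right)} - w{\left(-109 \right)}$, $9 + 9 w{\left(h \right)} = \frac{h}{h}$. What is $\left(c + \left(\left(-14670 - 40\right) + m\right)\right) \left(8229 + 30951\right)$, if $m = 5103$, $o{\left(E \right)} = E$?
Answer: $- \frac{1124988400}{3} \approx -3.75 \cdot 10^{8}$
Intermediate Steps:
$w{\left(h \right)} = - \frac{8}{9}$ ($w{\left(h \right)} = -1 + \frac{h \frac{1}{h}}{9} = -1 + \frac{1}{9} \cdot 1 = -1 + \frac{1}{9} = - \frac{8}{9}$)
$c = \frac{323}{9}$ ($c = \left(46 - 11\right) - - \frac{8}{9} = 35 + \frac{8}{9} = \frac{323}{9} \approx 35.889$)
$\left(c + \left(\left(-14670 - 40\right) + m\right)\right) \left(8229 + 30951\right) = \left(\frac{323}{9} + \left(\left(-14670 - 40\right) + 5103\right)\right) \left(8229 + 30951\right) = \left(\frac{323}{9} + \left(-14710 + 5103\right)\right) 39180 = \left(\frac{323}{9} - 9607\right) 39180 = \left(- \frac{86140}{9}\right) 39180 = - \frac{1124988400}{3}$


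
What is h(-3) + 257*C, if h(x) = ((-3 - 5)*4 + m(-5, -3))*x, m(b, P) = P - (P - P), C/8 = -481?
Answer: -988831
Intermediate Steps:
C = -3848 (C = 8*(-481) = -3848)
m(b, P) = P (m(b, P) = P - 1*0 = P + 0 = P)
h(x) = -35*x (h(x) = ((-3 - 5)*4 - 3)*x = (-8*4 - 3)*x = (-32 - 3)*x = -35*x)
h(-3) + 257*C = -35*(-3) + 257*(-3848) = 105 - 988936 = -988831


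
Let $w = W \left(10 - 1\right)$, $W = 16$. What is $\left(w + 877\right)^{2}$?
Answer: $1042441$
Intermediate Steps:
$w = 144$ ($w = 16 \left(10 - 1\right) = 16 \cdot 9 = 144$)
$\left(w + 877\right)^{2} = \left(144 + 877\right)^{2} = 1021^{2} = 1042441$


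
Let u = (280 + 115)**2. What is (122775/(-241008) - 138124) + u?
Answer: 1438053811/80336 ≈ 17901.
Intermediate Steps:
u = 156025 (u = 395**2 = 156025)
(122775/(-241008) - 138124) + u = (122775/(-241008) - 138124) + 156025 = (122775*(-1/241008) - 138124) + 156025 = (-40925/80336 - 138124) + 156025 = -11096370589/80336 + 156025 = 1438053811/80336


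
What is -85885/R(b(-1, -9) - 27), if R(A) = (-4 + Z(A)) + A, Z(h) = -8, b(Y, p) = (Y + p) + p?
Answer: 85885/58 ≈ 1480.8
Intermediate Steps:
b(Y, p) = Y + 2*p
R(A) = -12 + A (R(A) = (-4 - 8) + A = -12 + A)
-85885/R(b(-1, -9) - 27) = -85885/(-12 + ((-1 + 2*(-9)) - 27)) = -85885/(-12 + ((-1 - 18) - 27)) = -85885/(-12 + (-19 - 27)) = -85885/(-12 - 46) = -85885/(-58) = -85885*(-1/58) = 85885/58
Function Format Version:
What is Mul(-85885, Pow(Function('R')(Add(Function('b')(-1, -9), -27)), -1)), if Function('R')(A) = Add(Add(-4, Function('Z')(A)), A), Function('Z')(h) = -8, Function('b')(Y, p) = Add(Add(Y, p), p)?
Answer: Rational(85885, 58) ≈ 1480.8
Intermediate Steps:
Function('b')(Y, p) = Add(Y, Mul(2, p))
Function('R')(A) = Add(-12, A) (Function('R')(A) = Add(Add(-4, -8), A) = Add(-12, A))
Mul(-85885, Pow(Function('R')(Add(Function('b')(-1, -9), -27)), -1)) = Mul(-85885, Pow(Add(-12, Add(Add(-1, Mul(2, -9)), -27)), -1)) = Mul(-85885, Pow(Add(-12, Add(Add(-1, -18), -27)), -1)) = Mul(-85885, Pow(Add(-12, Add(-19, -27)), -1)) = Mul(-85885, Pow(Add(-12, -46), -1)) = Mul(-85885, Pow(-58, -1)) = Mul(-85885, Rational(-1, 58)) = Rational(85885, 58)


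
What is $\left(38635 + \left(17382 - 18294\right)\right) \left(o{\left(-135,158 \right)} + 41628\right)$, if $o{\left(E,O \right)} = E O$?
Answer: $765701454$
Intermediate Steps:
$\left(38635 + \left(17382 - 18294\right)\right) \left(o{\left(-135,158 \right)} + 41628\right) = \left(38635 + \left(17382 - 18294\right)\right) \left(\left(-135\right) 158 + 41628\right) = \left(38635 + \left(17382 - 18294\right)\right) \left(-21330 + 41628\right) = \left(38635 - 912\right) 20298 = 37723 \cdot 20298 = 765701454$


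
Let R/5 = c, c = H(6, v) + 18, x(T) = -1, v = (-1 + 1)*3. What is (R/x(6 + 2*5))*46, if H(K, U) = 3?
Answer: -4830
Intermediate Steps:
v = 0 (v = 0*3 = 0)
c = 21 (c = 3 + 18 = 21)
R = 105 (R = 5*21 = 105)
(R/x(6 + 2*5))*46 = (105/(-1))*46 = (105*(-1))*46 = -105*46 = -4830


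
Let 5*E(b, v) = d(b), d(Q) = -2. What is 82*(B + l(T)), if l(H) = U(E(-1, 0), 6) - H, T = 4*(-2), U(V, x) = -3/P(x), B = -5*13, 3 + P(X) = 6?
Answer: -4756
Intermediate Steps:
P(X) = 3 (P(X) = -3 + 6 = 3)
B = -65
E(b, v) = -⅖ (E(b, v) = (⅕)*(-2) = -⅖)
U(V, x) = -1 (U(V, x) = -3/3 = -3*⅓ = -1)
T = -8
l(H) = -1 - H
82*(B + l(T)) = 82*(-65 + (-1 - 1*(-8))) = 82*(-65 + (-1 + 8)) = 82*(-65 + 7) = 82*(-58) = -4756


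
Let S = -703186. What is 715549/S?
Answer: -715549/703186 ≈ -1.0176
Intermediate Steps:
715549/S = 715549/(-703186) = 715549*(-1/703186) = -715549/703186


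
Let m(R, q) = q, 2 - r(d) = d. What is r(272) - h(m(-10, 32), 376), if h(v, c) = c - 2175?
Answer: 1529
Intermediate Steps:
r(d) = 2 - d
h(v, c) = -2175 + c
r(272) - h(m(-10, 32), 376) = (2 - 1*272) - (-2175 + 376) = (2 - 272) - 1*(-1799) = -270 + 1799 = 1529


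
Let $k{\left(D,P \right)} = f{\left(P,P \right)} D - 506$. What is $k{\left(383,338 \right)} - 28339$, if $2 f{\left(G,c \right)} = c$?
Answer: $35882$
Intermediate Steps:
$f{\left(G,c \right)} = \frac{c}{2}$
$k{\left(D,P \right)} = -506 + \frac{D P}{2}$ ($k{\left(D,P \right)} = \frac{P}{2} D - 506 = \frac{D P}{2} - 506 = -506 + \frac{D P}{2}$)
$k{\left(383,338 \right)} - 28339 = \left(-506 + \frac{1}{2} \cdot 383 \cdot 338\right) - 28339 = \left(-506 + 64727\right) - 28339 = 64221 - 28339 = 35882$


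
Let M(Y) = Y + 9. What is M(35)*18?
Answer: 792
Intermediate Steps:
M(Y) = 9 + Y
M(35)*18 = (9 + 35)*18 = 44*18 = 792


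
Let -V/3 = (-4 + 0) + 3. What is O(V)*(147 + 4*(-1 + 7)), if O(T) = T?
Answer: 513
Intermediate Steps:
V = 3 (V = -3*((-4 + 0) + 3) = -3*(-4 + 3) = -3*(-1) = 3)
O(V)*(147 + 4*(-1 + 7)) = 3*(147 + 4*(-1 + 7)) = 3*(147 + 4*6) = 3*(147 + 24) = 3*171 = 513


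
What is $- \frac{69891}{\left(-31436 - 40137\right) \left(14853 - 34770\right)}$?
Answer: $- \frac{23297}{475173147} \approx -4.9028 \cdot 10^{-5}$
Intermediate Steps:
$- \frac{69891}{\left(-31436 - 40137\right) \left(14853 - 34770\right)} = - \frac{69891}{\left(-71573\right) \left(-19917\right)} = - \frac{69891}{1425519441} = \left(-69891\right) \frac{1}{1425519441} = - \frac{23297}{475173147}$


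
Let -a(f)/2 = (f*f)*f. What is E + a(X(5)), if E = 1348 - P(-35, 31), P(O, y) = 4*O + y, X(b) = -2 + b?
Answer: 1403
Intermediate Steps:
a(f) = -2*f³ (a(f) = -2*f*f*f = -2*f²*f = -2*f³)
P(O, y) = y + 4*O
E = 1457 (E = 1348 - (31 + 4*(-35)) = 1348 - (31 - 140) = 1348 - 1*(-109) = 1348 + 109 = 1457)
E + a(X(5)) = 1457 - 2*(-2 + 5)³ = 1457 - 2*3³ = 1457 - 2*27 = 1457 - 54 = 1403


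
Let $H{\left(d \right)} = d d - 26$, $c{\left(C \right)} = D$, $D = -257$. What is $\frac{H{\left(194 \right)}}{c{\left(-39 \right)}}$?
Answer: $- \frac{37610}{257} \approx -146.34$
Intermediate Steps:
$c{\left(C \right)} = -257$
$H{\left(d \right)} = -26 + d^{2}$ ($H{\left(d \right)} = d^{2} - 26 = -26 + d^{2}$)
$\frac{H{\left(194 \right)}}{c{\left(-39 \right)}} = \frac{-26 + 194^{2}}{-257} = \left(-26 + 37636\right) \left(- \frac{1}{257}\right) = 37610 \left(- \frac{1}{257}\right) = - \frac{37610}{257}$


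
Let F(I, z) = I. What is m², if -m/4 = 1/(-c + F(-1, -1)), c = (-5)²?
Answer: 4/169 ≈ 0.023669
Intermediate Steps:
c = 25
m = 2/13 (m = -4/(-1*25 - 1) = -4/(-25 - 1) = -4/(-26) = -4*(-1/26) = 2/13 ≈ 0.15385)
m² = (2/13)² = 4/169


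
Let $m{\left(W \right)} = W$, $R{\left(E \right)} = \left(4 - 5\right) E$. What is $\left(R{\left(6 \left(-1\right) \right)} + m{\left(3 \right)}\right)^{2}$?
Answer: $81$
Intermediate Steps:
$R{\left(E \right)} = - E$
$\left(R{\left(6 \left(-1\right) \right)} + m{\left(3 \right)}\right)^{2} = \left(- 6 \left(-1\right) + 3\right)^{2} = \left(\left(-1\right) \left(-6\right) + 3\right)^{2} = \left(6 + 3\right)^{2} = 9^{2} = 81$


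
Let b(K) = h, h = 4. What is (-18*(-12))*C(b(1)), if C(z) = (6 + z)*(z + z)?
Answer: 17280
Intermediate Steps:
b(K) = 4
C(z) = 2*z*(6 + z) (C(z) = (6 + z)*(2*z) = 2*z*(6 + z))
(-18*(-12))*C(b(1)) = (-18*(-12))*(2*4*(6 + 4)) = 216*(2*4*10) = 216*80 = 17280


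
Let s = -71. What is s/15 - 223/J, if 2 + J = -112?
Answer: -1583/570 ≈ -2.7772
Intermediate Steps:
J = -114 (J = -2 - 112 = -114)
s/15 - 223/J = -71/15 - 223/(-114) = -71*1/15 - 223*(-1/114) = -71/15 + 223/114 = -1583/570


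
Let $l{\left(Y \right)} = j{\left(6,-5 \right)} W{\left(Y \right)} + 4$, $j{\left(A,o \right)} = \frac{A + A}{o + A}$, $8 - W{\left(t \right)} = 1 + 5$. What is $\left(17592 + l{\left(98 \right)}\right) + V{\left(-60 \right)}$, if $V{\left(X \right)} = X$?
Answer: $17560$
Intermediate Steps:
$W{\left(t \right)} = 2$ ($W{\left(t \right)} = 8 - \left(1 + 5\right) = 8 - 6 = 2$)
$j{\left(A,o \right)} = \frac{2 A}{A + o}$
$l{\left(Y \right)} = 28$ ($l{\left(Y \right)} = 2 \cdot 6 \frac{1}{6 - 5} \cdot 2 + 4 = 2 \cdot 6 \cdot 1^{-1} \cdot 2 + 4 = 2 \cdot 6 \cdot 1 \cdot 2 + 4 = 12 \cdot 2 + 4 = 24 + 4 = 28$)
$\left(17592 + l{\left(98 \right)}\right) + V{\left(-60 \right)} = \left(17592 + 28\right) - 60 = 17620 - 60 = 17560$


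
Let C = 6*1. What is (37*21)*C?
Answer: 4662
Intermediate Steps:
C = 6
(37*21)*C = (37*21)*6 = 777*6 = 4662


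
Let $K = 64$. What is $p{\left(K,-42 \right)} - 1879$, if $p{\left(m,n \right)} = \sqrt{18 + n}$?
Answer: $-1879 + 2 i \sqrt{6} \approx -1879.0 + 4.899 i$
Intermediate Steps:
$p{\left(K,-42 \right)} - 1879 = \sqrt{18 - 42} - 1879 = \sqrt{-24} - 1879 = 2 i \sqrt{6} - 1879 = -1879 + 2 i \sqrt{6}$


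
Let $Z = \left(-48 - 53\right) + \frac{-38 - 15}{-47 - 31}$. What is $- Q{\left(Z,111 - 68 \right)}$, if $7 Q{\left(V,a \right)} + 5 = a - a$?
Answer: $\frac{5}{7} \approx 0.71429$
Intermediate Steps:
$Z = - \frac{7825}{78}$ ($Z = -101 - \frac{53}{-78} = -101 - - \frac{53}{78} = -101 + \frac{53}{78} = - \frac{7825}{78} \approx -100.32$)
$Q{\left(V,a \right)} = - \frac{5}{7}$ ($Q{\left(V,a \right)} = - \frac{5}{7} + \frac{a - a}{7} = - \frac{5}{7} + \frac{1}{7} \cdot 0 = - \frac{5}{7} + 0 = - \frac{5}{7}$)
$- Q{\left(Z,111 - 68 \right)} = \left(-1\right) \left(- \frac{5}{7}\right) = \frac{5}{7}$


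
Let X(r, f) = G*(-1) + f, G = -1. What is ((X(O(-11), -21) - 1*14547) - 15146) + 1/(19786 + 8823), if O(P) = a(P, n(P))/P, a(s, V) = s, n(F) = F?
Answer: -850059216/28609 ≈ -29713.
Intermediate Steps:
O(P) = 1 (O(P) = P/P = 1)
X(r, f) = 1 + f (X(r, f) = -1*(-1) + f = 1 + f)
((X(O(-11), -21) - 1*14547) - 15146) + 1/(19786 + 8823) = (((1 - 21) - 1*14547) - 15146) + 1/(19786 + 8823) = ((-20 - 14547) - 15146) + 1/28609 = (-14567 - 15146) + 1/28609 = -29713 + 1/28609 = -850059216/28609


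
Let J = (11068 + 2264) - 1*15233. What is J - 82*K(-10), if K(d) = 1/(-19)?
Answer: -36037/19 ≈ -1896.7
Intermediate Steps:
K(d) = -1/19
J = -1901 (J = 13332 - 15233 = -1901)
J - 82*K(-10) = -1901 - 82*(-1)/19 = -1901 - 1*(-82/19) = -1901 + 82/19 = -36037/19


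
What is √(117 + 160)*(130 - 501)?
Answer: -371*√277 ≈ -6174.7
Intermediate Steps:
√(117 + 160)*(130 - 501) = √277*(-371) = -371*√277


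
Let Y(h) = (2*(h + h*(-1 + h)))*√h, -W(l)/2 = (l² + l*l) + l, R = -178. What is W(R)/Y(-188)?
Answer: 31595*I*√47/1661168 ≈ 0.13039*I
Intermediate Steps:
W(l) = -4*l² - 2*l (W(l) = -2*((l² + l*l) + l) = -2*((l² + l²) + l) = -2*(2*l² + l) = -2*(l + 2*l²) = -4*l² - 2*l)
Y(h) = √h*(2*h + 2*h*(-1 + h)) (Y(h) = (2*h + 2*h*(-1 + h))*√h = √h*(2*h + 2*h*(-1 + h)))
W(R)/Y(-188) = (-2*(-178)*(1 + 2*(-178)))/((2*(-188)^(5/2))) = (-2*(-178)*(1 - 356))/((2*(70688*I*√47))) = (-2*(-178)*(-355))/((141376*I*√47)) = -(-31595)*I*√47/1661168 = 31595*I*√47/1661168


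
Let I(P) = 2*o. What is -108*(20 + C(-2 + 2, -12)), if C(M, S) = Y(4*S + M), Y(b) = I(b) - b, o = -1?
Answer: -7128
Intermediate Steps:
I(P) = -2 (I(P) = 2*(-1) = -2)
Y(b) = -2 - b
C(M, S) = -2 - M - 4*S (C(M, S) = -2 - (4*S + M) = -2 - (M + 4*S) = -2 + (-M - 4*S) = -2 - M - 4*S)
-108*(20 + C(-2 + 2, -12)) = -108*(20 + (-2 - (-2 + 2) - 4*(-12))) = -108*(20 + (-2 - 1*0 + 48)) = -108*(20 + (-2 + 0 + 48)) = -108*(20 + 46) = -108*66 = -7128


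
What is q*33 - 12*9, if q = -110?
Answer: -3738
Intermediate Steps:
q*33 - 12*9 = -110*33 - 12*9 = -3630 - 108 = -3738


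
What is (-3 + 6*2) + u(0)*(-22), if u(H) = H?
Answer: 9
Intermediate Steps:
(-3 + 6*2) + u(0)*(-22) = (-3 + 6*2) + 0*(-22) = (-3 + 12) + 0 = 9 + 0 = 9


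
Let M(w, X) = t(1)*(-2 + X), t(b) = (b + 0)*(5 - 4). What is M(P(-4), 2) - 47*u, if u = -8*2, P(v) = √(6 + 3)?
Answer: 752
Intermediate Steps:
P(v) = 3 (P(v) = √9 = 3)
t(b) = b (t(b) = b*1 = b)
M(w, X) = -2 + X (M(w, X) = 1*(-2 + X) = -2 + X)
u = -16
M(P(-4), 2) - 47*u = (-2 + 2) - 47*(-16) = 0 + 752 = 752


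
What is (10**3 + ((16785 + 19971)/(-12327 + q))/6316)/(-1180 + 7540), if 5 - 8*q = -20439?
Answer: 15429189311/98129702460 ≈ 0.15723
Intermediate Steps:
q = 5111/2 (q = 5/8 - 1/8*(-20439) = 5/8 + 20439/8 = 5111/2 ≈ 2555.5)
(10**3 + ((16785 + 19971)/(-12327 + q))/6316)/(-1180 + 7540) = (10**3 + ((16785 + 19971)/(-12327 + 5111/2))/6316)/(-1180 + 7540) = (1000 + (36756/(-19543/2))*(1/6316))/6360 = (1000 + (36756*(-2/19543))*(1/6316))*(1/6360) = (1000 - 73512/19543*1/6316)*(1/6360) = (1000 - 18378/30858397)*(1/6360) = (30858378622/30858397)*(1/6360) = 15429189311/98129702460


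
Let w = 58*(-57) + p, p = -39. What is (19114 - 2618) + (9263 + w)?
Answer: 22414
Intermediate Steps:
w = -3345 (w = 58*(-57) - 39 = -3306 - 39 = -3345)
(19114 - 2618) + (9263 + w) = (19114 - 2618) + (9263 - 3345) = 16496 + 5918 = 22414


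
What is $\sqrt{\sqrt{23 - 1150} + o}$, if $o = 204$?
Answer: $\sqrt{204 + 7 i \sqrt{23}} \approx 14.331 + 1.1713 i$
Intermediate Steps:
$\sqrt{\sqrt{23 - 1150} + o} = \sqrt{\sqrt{23 - 1150} + 204} = \sqrt{\sqrt{-1127} + 204} = \sqrt{7 i \sqrt{23} + 204} = \sqrt{204 + 7 i \sqrt{23}}$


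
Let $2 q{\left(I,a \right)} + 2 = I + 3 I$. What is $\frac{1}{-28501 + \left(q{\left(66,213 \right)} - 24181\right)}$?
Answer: $- \frac{1}{52551} \approx -1.9029 \cdot 10^{-5}$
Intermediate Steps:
$q{\left(I,a \right)} = -1 + 2 I$ ($q{\left(I,a \right)} = -1 + \frac{I + 3 I}{2} = -1 + \frac{4 I}{2} = -1 + 2 I$)
$\frac{1}{-28501 + \left(q{\left(66,213 \right)} - 24181\right)} = \frac{1}{-28501 + \left(\left(-1 + 2 \cdot 66\right) - 24181\right)} = \frac{1}{-28501 + \left(\left(-1 + 132\right) - 24181\right)} = \frac{1}{-28501 + \left(131 - 24181\right)} = \frac{1}{-28501 - 24050} = \frac{1}{-52551} = - \frac{1}{52551}$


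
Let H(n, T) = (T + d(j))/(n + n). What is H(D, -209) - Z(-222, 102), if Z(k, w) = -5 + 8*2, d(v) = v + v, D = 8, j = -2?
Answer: -389/16 ≈ -24.313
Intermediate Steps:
d(v) = 2*v
H(n, T) = (-4 + T)/(2*n) (H(n, T) = (T + 2*(-2))/(n + n) = (T - 4)/((2*n)) = (-4 + T)*(1/(2*n)) = (-4 + T)/(2*n))
Z(k, w) = 11 (Z(k, w) = -5 + 16 = 11)
H(D, -209) - Z(-222, 102) = (1/2)*(-4 - 209)/8 - 1*11 = (1/2)*(1/8)*(-213) - 11 = -213/16 - 11 = -389/16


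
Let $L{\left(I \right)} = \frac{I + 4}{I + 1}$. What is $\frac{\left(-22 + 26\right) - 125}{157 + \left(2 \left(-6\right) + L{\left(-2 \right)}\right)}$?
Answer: $- \frac{11}{13} \approx -0.84615$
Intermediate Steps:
$L{\left(I \right)} = \frac{4 + I}{1 + I}$
$\frac{\left(-22 + 26\right) - 125}{157 + \left(2 \left(-6\right) + L{\left(-2 \right)}\right)} = \frac{\left(-22 + 26\right) - 125}{157 + \left(2 \left(-6\right) + \frac{4 - 2}{1 - 2}\right)} = \frac{4 - 125}{157 - \left(12 - \frac{1}{-1} \cdot 2\right)} = \frac{1}{157 - 14} \left(-121\right) = \frac{1}{143} \left(-121\right) = - \frac{11}{13}$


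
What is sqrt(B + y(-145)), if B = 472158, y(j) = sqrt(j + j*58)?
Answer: sqrt(472158 + I*sqrt(8555)) ≈ 687.14 + 0.067*I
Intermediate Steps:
y(j) = sqrt(59)*sqrt(j) (y(j) = sqrt(j + 58*j) = sqrt(59*j) = sqrt(59)*sqrt(j))
sqrt(B + y(-145)) = sqrt(472158 + sqrt(59)*sqrt(-145)) = sqrt(472158 + sqrt(59)*(I*sqrt(145))) = sqrt(472158 + I*sqrt(8555))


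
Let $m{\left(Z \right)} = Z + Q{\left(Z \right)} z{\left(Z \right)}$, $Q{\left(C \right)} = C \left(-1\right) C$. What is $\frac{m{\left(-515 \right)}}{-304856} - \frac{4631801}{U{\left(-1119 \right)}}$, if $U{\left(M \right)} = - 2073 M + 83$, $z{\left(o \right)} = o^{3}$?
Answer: $- \frac{10504879939397326607}{88399475390} \approx -1.1883 \cdot 10^{8}$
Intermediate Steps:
$Q{\left(C \right)} = - C^{2}$ ($Q{\left(C \right)} = - C C = - C^{2}$)
$U{\left(M \right)} = 83 - 2073 M$
$m{\left(Z \right)} = Z - Z^{5}$ ($m{\left(Z \right)} = Z + - Z^{2} Z^{3} = Z - Z^{5}$)
$\frac{m{\left(-515 \right)}}{-304856} - \frac{4631801}{U{\left(-1119 \right)}} = \frac{-515 - \left(-515\right)^{5}}{-304856} - \frac{4631801}{83 - -2319687} = \left(-515 - -36227314821875\right) \left(- \frac{1}{304856}\right) - \frac{4631801}{83 + 2319687} = \left(-515 + 36227314821875\right) \left(- \frac{1}{304856}\right) - \frac{4631801}{2319770} = 36227314821360 \left(- \frac{1}{304856}\right) - \frac{4631801}{2319770} = - \frac{4528414352670}{38107} - \frac{4631801}{2319770} = - \frac{10504879939397326607}{88399475390}$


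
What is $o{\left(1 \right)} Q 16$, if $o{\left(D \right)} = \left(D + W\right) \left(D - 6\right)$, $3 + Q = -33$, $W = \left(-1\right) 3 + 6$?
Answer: $11520$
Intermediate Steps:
$W = 3$ ($W = -3 + 6 = 3$)
$Q = -36$ ($Q = -3 - 33 = -36$)
$o{\left(D \right)} = \left(-6 + D\right) \left(3 + D\right)$ ($o{\left(D \right)} = \left(D + 3\right) \left(D - 6\right) = \left(3 + D\right) \left(-6 + D\right) = \left(-6 + D\right) \left(3 + D\right)$)
$o{\left(1 \right)} Q 16 = \left(-18 + 1^{2} - 3\right) \left(-36\right) 16 = \left(-18 + 1 - 3\right) \left(-36\right) 16 = \left(-20\right) \left(-36\right) 16 = 720 \cdot 16 = 11520$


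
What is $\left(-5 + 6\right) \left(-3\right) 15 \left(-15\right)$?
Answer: $675$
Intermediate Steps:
$\left(-5 + 6\right) \left(-3\right) 15 \left(-15\right) = 1 \left(-3\right) 15 \left(-15\right) = \left(-3\right) 15 \left(-15\right) = \left(-45\right) \left(-15\right) = 675$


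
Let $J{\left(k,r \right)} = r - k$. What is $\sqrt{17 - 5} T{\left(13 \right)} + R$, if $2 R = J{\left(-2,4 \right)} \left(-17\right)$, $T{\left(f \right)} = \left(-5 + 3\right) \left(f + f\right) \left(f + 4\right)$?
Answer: $-51 - 1768 \sqrt{3} \approx -3113.3$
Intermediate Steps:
$T{\left(f \right)} = - 4 f \left(4 + f\right)$ ($T{\left(f \right)} = - 2 \cdot 2 f \left(4 + f\right) = - 4 f \left(4 + f\right)$)
$R = -51$ ($R = \frac{\left(4 - -2\right) \left(-17\right)}{2} = \frac{\left(4 + 2\right) \left(-17\right)}{2} = \frac{6 \left(-17\right)}{2} = \frac{1}{2} \left(-102\right) = -51$)
$\sqrt{17 - 5} T{\left(13 \right)} + R = \sqrt{17 - 5} \left(\left(-4\right) 13 \left(4 + 13\right)\right) - 51 = \sqrt{12} \left(\left(-4\right) 13 \cdot 17\right) - 51 = 2 \sqrt{3} \left(-884\right) - 51 = - 1768 \sqrt{3} - 51 = -51 - 1768 \sqrt{3}$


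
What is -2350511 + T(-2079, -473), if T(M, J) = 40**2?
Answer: -2348911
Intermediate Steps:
T(M, J) = 1600
-2350511 + T(-2079, -473) = -2350511 + 1600 = -2348911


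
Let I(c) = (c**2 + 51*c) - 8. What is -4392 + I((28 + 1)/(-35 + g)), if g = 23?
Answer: -650507/144 ≈ -4517.4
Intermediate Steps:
I(c) = -8 + c**2 + 51*c
-4392 + I((28 + 1)/(-35 + g)) = -4392 + (-8 + ((28 + 1)/(-35 + 23))**2 + 51*((28 + 1)/(-35 + 23))) = -4392 + (-8 + (29/(-12))**2 + 51*(29/(-12))) = -4392 + (-8 + (29*(-1/12))**2 + 51*(29*(-1/12))) = -4392 + (-8 + (-29/12)**2 + 51*(-29/12)) = -4392 + (-8 + 841/144 - 493/4) = -4392 - 18059/144 = -650507/144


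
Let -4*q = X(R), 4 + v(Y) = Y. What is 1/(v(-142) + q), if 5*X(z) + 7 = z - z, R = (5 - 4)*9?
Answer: -20/2913 ≈ -0.0068658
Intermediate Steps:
v(Y) = -4 + Y
R = 9 (R = 1*9 = 9)
X(z) = -7/5 (X(z) = -7/5 + (z - z)/5 = -7/5 + (1/5)*0 = -7/5 + 0 = -7/5)
q = 7/20 (q = -1/4*(-7/5) = 7/20 ≈ 0.35000)
1/(v(-142) + q) = 1/((-4 - 142) + 7/20) = 1/(-146 + 7/20) = 1/(-2913/20) = -20/2913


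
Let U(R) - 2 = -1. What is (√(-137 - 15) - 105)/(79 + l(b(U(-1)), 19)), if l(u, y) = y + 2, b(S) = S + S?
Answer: -21/20 + I*√38/50 ≈ -1.05 + 0.12329*I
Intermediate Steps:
U(R) = 1 (U(R) = 2 - 1 = 1)
b(S) = 2*S
l(u, y) = 2 + y
(√(-137 - 15) - 105)/(79 + l(b(U(-1)), 19)) = (√(-137 - 15) - 105)/(79 + (2 + 19)) = (√(-152) - 105)/(79 + 21) = (2*I*√38 - 105)/100 = (-105 + 2*I*√38)*(1/100) = -21/20 + I*√38/50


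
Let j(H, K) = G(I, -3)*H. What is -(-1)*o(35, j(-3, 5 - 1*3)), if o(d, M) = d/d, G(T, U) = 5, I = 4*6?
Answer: 1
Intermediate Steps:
I = 24
j(H, K) = 5*H
o(d, M) = 1
-(-1)*o(35, j(-3, 5 - 1*3)) = -(-1) = -1*(-1) = 1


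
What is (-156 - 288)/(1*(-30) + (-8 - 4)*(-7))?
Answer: -74/9 ≈ -8.2222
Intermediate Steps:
(-156 - 288)/(1*(-30) + (-8 - 4)*(-7)) = -444/(-30 - 12*(-7)) = -444/(-30 + 84) = -444/54 = -444*1/54 = -74/9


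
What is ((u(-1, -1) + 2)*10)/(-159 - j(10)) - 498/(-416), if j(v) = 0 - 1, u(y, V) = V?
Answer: 18631/16432 ≈ 1.1338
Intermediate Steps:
j(v) = -1
((u(-1, -1) + 2)*10)/(-159 - j(10)) - 498/(-416) = ((-1 + 2)*10)/(-159 - 1*(-1)) - 498/(-416) = (1*10)/(-159 + 1) - 498*(-1/416) = 10/(-158) + 249/208 = 10*(-1/158) + 249/208 = -5/79 + 249/208 = 18631/16432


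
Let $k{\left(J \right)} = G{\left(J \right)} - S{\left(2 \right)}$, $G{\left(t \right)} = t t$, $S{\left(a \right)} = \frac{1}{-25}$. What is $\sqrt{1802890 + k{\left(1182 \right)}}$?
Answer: $\frac{\sqrt{80000351}}{5} \approx 1788.9$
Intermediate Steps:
$S{\left(a \right)} = - \frac{1}{25}$
$G{\left(t \right)} = t^{2}$
$k{\left(J \right)} = \frac{1}{25} + J^{2}$ ($k{\left(J \right)} = J^{2} - - \frac{1}{25} = J^{2} + \frac{1}{25} = \frac{1}{25} + J^{2}$)
$\sqrt{1802890 + k{\left(1182 \right)}} = \sqrt{1802890 + \left(\frac{1}{25} + 1182^{2}\right)} = \sqrt{1802890 + \left(\frac{1}{25} + 1397124\right)} = \sqrt{1802890 + \frac{34928101}{25}} = \sqrt{\frac{80000351}{25}} = \frac{\sqrt{80000351}}{5}$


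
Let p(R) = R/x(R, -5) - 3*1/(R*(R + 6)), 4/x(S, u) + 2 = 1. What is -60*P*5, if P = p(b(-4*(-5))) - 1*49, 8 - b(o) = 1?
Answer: 1386375/91 ≈ 15235.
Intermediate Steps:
b(o) = 7 (b(o) = 8 - 1*1 = 8 - 1 = 7)
x(S, u) = -4 (x(S, u) = 4/(-2 + 1) = 4/(-1) = 4*(-1) = -4)
p(R) = -R/4 - 3/(R*(6 + R)) (p(R) = R/(-4) - 3*1/(R*(R + 6)) = R*(-¼) - 3*1/(R*(6 + R)) = -R/4 - 3/(R*(6 + R)))
P = -18485/364 (P = (¼)*(-12 - 1*7³ - 6*7²)/(7*(6 + 7)) - 1*49 = (¼)*(⅐)*(-12 - 1*343 - 6*49)/13 - 49 = (¼)*(⅐)*(1/13)*(-12 - 343 - 294) - 49 = (¼)*(⅐)*(1/13)*(-649) - 49 = -649/364 - 49 = -18485/364 ≈ -50.783)
-60*P*5 = -60*(-18485/364)*5 = (277275/91)*5 = 1386375/91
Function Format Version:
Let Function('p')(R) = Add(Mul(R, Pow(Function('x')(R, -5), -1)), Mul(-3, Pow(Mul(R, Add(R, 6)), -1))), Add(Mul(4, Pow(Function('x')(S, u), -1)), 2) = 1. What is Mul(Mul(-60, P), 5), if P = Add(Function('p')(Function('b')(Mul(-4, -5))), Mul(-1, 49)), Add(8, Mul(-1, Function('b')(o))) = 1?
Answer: Rational(1386375, 91) ≈ 15235.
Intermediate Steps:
Function('b')(o) = 7 (Function('b')(o) = Add(8, Mul(-1, 1)) = Add(8, -1) = 7)
Function('x')(S, u) = -4 (Function('x')(S, u) = Mul(4, Pow(Add(-2, 1), -1)) = Mul(4, Pow(-1, -1)) = Mul(4, -1) = -4)
Function('p')(R) = Add(Mul(Rational(-1, 4), R), Mul(-3, Pow(R, -1), Pow(Add(6, R), -1))) (Function('p')(R) = Add(Mul(R, Pow(-4, -1)), Mul(-3, Pow(Mul(R, Add(R, 6)), -1))) = Add(Mul(R, Rational(-1, 4)), Mul(-3, Pow(Mul(R, Add(6, R)), -1))) = Add(Mul(Rational(-1, 4), R), Mul(-3, Mul(Pow(R, -1), Pow(Add(6, R), -1)))) = Add(Mul(Rational(-1, 4), R), Mul(-3, Pow(R, -1), Pow(Add(6, R), -1))))
P = Rational(-18485, 364) (P = Add(Mul(Rational(1, 4), Pow(7, -1), Pow(Add(6, 7), -1), Add(-12, Mul(-1, Pow(7, 3)), Mul(-6, Pow(7, 2)))), Mul(-1, 49)) = Add(Mul(Rational(1, 4), Rational(1, 7), Pow(13, -1), Add(-12, Mul(-1, 343), Mul(-6, 49))), -49) = Add(Mul(Rational(1, 4), Rational(1, 7), Rational(1, 13), Add(-12, -343, -294)), -49) = Add(Mul(Rational(1, 4), Rational(1, 7), Rational(1, 13), -649), -49) = Add(Rational(-649, 364), -49) = Rational(-18485, 364) ≈ -50.783)
Mul(Mul(-60, P), 5) = Mul(Mul(-60, Rational(-18485, 364)), 5) = Mul(Rational(277275, 91), 5) = Rational(1386375, 91)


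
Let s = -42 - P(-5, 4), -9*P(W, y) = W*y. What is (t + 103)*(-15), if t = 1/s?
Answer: -614775/398 ≈ -1544.7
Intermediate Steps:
P(W, y) = -W*y/9
s = -398/9 (s = -42 - (-1)*(-5)*4/9 = -42 - 1*20/9 = -42 - 20/9 = -398/9 ≈ -44.222)
t = -9/398 (t = 1/(-398/9) = -9/398 ≈ -0.022613)
(t + 103)*(-15) = (-9/398 + 103)*(-15) = (40985/398)*(-15) = -614775/398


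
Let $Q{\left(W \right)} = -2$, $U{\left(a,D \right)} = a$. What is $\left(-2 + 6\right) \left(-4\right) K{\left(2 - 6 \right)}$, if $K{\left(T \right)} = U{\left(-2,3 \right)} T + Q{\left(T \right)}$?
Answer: $-96$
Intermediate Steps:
$K{\left(T \right)} = -2 - 2 T$ ($K{\left(T \right)} = - 2 T - 2 = -2 - 2 T$)
$\left(-2 + 6\right) \left(-4\right) K{\left(2 - 6 \right)} = \left(-2 + 6\right) \left(-4\right) \left(-2 - 2 \left(2 - 6\right)\right) = 4 \left(-4\right) \left(-2 - 2 \left(2 - 6\right)\right) = - 16 \left(-2 - -8\right) = - 16 \left(-2 + 8\right) = \left(-16\right) 6 = -96$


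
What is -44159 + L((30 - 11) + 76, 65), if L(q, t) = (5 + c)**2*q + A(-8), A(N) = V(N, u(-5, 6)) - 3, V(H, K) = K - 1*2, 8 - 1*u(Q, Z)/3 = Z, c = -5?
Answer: -44158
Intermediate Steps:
u(Q, Z) = 24 - 3*Z
V(H, K) = -2 + K (V(H, K) = K - 2 = -2 + K)
A(N) = 1 (A(N) = (-2 + (24 - 3*6)) - 3 = (-2 + (24 - 18)) - 3 = (-2 + 6) - 3 = 4 - 3 = 1)
L(q, t) = 1 (L(q, t) = (5 - 5)**2*q + 1 = 0**2*q + 1 = 0*q + 1 = 0 + 1 = 1)
-44159 + L((30 - 11) + 76, 65) = -44159 + 1 = -44158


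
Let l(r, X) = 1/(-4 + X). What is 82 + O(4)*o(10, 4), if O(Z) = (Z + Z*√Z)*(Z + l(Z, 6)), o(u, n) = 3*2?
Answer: 406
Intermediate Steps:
o(u, n) = 6
O(Z) = (½ + Z)*(Z + Z^(3/2)) (O(Z) = (Z + Z*√Z)*(Z + 1/(-4 + 6)) = (Z + Z^(3/2))*(Z + 1/2) = (Z + Z^(3/2))*(Z + ½) = (Z + Z^(3/2))*(½ + Z) = (½ + Z)*(Z + Z^(3/2)))
82 + O(4)*o(10, 4) = 82 + (4² + 4^(5/2) + (½)*4 + 4^(3/2)/2)*6 = 82 + (16 + 32 + 2 + (½)*8)*6 = 82 + (16 + 32 + 2 + 4)*6 = 82 + 54*6 = 82 + 324 = 406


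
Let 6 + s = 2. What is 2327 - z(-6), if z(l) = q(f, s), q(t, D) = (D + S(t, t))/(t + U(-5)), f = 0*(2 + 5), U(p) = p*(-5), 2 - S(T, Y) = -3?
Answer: 58174/25 ≈ 2327.0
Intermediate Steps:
s = -4 (s = -6 + 2 = -4)
S(T, Y) = 5 (S(T, Y) = 2 - 1*(-3) = 2 + 3 = 5)
U(p) = -5*p
f = 0 (f = 0*7 = 0)
q(t, D) = (5 + D)/(25 + t) (q(t, D) = (D + 5)/(t - 5*(-5)) = (5 + D)/(t + 25) = (5 + D)/(25 + t))
z(l) = 1/25 (z(l) = (5 - 4)/(25 + 0) = 1/25)
2327 - z(-6) = 2327 - 1*1/25 = 2327 - 1/25 = 58174/25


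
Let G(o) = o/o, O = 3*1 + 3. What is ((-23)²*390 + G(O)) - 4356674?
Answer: -4150363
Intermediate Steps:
O = 6 (O = 3 + 3 = 6)
G(o) = 1
((-23)²*390 + G(O)) - 4356674 = ((-23)²*390 + 1) - 4356674 = (529*390 + 1) - 4356674 = (206310 + 1) - 4356674 = 206311 - 4356674 = -4150363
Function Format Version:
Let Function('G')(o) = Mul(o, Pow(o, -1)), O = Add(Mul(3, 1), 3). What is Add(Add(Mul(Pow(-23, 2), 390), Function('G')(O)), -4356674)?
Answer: -4150363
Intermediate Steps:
O = 6 (O = Add(3, 3) = 6)
Function('G')(o) = 1
Add(Add(Mul(Pow(-23, 2), 390), Function('G')(O)), -4356674) = Add(Add(Mul(Pow(-23, 2), 390), 1), -4356674) = Add(Add(Mul(529, 390), 1), -4356674) = Add(Add(206310, 1), -4356674) = Add(206311, -4356674) = -4150363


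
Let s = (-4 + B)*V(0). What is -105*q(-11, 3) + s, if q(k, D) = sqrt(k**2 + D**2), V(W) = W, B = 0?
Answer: -105*sqrt(130) ≈ -1197.2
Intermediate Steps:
q(k, D) = sqrt(D**2 + k**2)
s = 0 (s = (-4 + 0)*0 = -4*0 = 0)
-105*q(-11, 3) + s = -105*sqrt(3**2 + (-11)**2) + 0 = -105*sqrt(9 + 121) + 0 = -105*sqrt(130) + 0 = -105*sqrt(130)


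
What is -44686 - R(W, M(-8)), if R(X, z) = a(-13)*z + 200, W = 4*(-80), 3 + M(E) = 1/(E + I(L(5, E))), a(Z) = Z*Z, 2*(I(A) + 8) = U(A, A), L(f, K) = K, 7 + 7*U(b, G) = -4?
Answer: -10426699/235 ≈ -44369.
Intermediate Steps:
U(b, G) = -11/7 (U(b, G) = -1 + (1/7)*(-4) = -1 - 4/7 = -11/7)
I(A) = -123/14 (I(A) = -8 + (1/2)*(-11/7) = -8 - 11/14 = -123/14)
a(Z) = Z**2
M(E) = -3 + 1/(-123/14 + E) (M(E) = -3 + 1/(E - 123/14) = -3 + 1/(-123/14 + E))
W = -320
R(X, z) = 200 + 169*z (R(X, z) = (-13)**2*z + 200 = 169*z + 200 = 200 + 169*z)
-44686 - R(W, M(-8)) = -44686 - (200 + 169*((383 - 42*(-8))/(-123 + 14*(-8)))) = -44686 - (200 + 169*((383 + 336)/(-123 - 112))) = -44686 - (200 + 169*(719/(-235))) = -44686 - (200 + 169*(-1/235*719)) = -44686 - (200 + 169*(-719/235)) = -44686 - (200 - 121511/235) = -44686 - 1*(-74511/235) = -44686 + 74511/235 = -10426699/235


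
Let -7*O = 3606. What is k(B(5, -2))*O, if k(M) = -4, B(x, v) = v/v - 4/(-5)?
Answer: 14424/7 ≈ 2060.6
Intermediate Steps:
O = -3606/7 (O = -⅐*3606 = -3606/7 ≈ -515.14)
B(x, v) = 9/5 (B(x, v) = 1 - 4*(-⅕) = 1 + ⅘ = 9/5)
k(B(5, -2))*O = -4*(-3606/7) = 14424/7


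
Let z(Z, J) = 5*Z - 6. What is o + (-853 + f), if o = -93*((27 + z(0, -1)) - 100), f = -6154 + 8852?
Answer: 9192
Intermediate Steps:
f = 2698
z(Z, J) = -6 + 5*Z
o = 7347 (o = -93*((27 + (-6 + 5*0)) - 100) = -93*((27 + (-6 + 0)) - 100) = -93*((27 - 6) - 100) = -93*(21 - 100) = -93*(-79) = 7347)
o + (-853 + f) = 7347 + (-853 + 2698) = 7347 + 1845 = 9192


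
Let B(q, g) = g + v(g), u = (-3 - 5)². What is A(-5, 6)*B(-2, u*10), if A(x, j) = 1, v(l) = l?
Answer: 1280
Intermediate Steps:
u = 64 (u = (-8)² = 64)
B(q, g) = 2*g (B(q, g) = g + g = 2*g)
A(-5, 6)*B(-2, u*10) = 1*(2*(64*10)) = 1*(2*640) = 1*1280 = 1280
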